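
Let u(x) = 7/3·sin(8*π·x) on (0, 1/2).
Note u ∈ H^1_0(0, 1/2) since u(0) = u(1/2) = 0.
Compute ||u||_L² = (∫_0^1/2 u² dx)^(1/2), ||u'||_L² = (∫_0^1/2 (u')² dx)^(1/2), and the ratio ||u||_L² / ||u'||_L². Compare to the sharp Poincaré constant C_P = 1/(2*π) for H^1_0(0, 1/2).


||u||_L² / ||u'||_L² = 1/(8*π) < C_P = 1/(2*π).

u(x) = 7/3·sin(8*π·x), so u'(x) = 56*π*cos(8*π*x)/3.
Writing u(x) = A·sin(kπx/L) with A = 7/3 and k = 4, use ∫_0^L sin²(kπx/L) dx = L/2 and ∫_0^L cos²(kπx/L) dx = L/2.
u² = 49/9·sin²(8*π·x) and (u')² = 3136*π^2/9·cos²(8*π·x), and each of sin², cos² integrates to L/2 = 1/4 over (0, 1/2).
∫_0^1/2 u² dx = 49/36, so ||u||_L² = 7/6.
∫_0^1/2 (u')² dx = 784*π^2/9, so ||u'||_L² = 28*π/3.
Ratio ||u||_L² / ||u'||_L² = 1/(8*π).
Sharp Poincaré constant on H^1_0(0, 1/2) is C_P = L/π = 1/(2*π), achieved by sin(2*π·x).
This is the k = 4 harmonic; the ratio L/(kπ) is strictly less than C_P = L/π, consistent with the sharp inequality ||u||_L² ≤ C_P ||u'||_L².


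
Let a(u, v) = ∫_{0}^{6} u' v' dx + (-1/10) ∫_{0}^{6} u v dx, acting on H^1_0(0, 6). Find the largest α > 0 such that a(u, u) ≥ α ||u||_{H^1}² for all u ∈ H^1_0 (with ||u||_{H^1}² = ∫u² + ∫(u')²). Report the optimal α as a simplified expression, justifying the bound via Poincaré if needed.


α = (-18/5 + π^2)/(π^2 + 36)

Coercivity of a(·,·) on H^1_0(0, 6) means a(u, u) ≥ α ||u||_{H^1}² for every u ∈ H^1_0.
The interval has length L = 6, and Poincaré/coercivity depend only on L. Here a(u, u) = ∫(u')² + (-1/10)·∫u².
Here c = -1/10 < 0 with |c| < (π/L)² = π^2/36, so coercivity still holds. The condition a(u,u) ≥ α||u||_{H^1}² reads (1−α)∫(u')² ≥ (α−c)∫u². Any admissible α is ≤ 1 (rapidly oscillating u have ∫u²/∫(u')² → 0), and α = 1 would force 0 ≥ (1−c)∫u², impossible since c < 1; so 1−α > 0. By the sharp Poincaré inequality on H^1_0 of an interval of length L, ∫(u')² ≥ (π/L)²∫u² with equality for the first sine mode sin(π(x−x₀)/L) (x₀ the left endpoint), so the inequality holds for all u iff (1−α)(π/L)² ≥ α − c, i.e. α ≤ ((π/L)² + c)/((π/L)² + 1) = (1 + c(L/π)²)/(1 + (L/π)²). (Direct route, valid since c ≤ 0: Poincaré gives c∫u² ≥ c(L/π)²∫(u')², so a(u,u) ≥ (1 + c(L/π)²)∫(u')², while ||u||_{H^1}² ≤ (1 + (L/π)²)∫(u')²; dividing yields the same α.) With (π/L)² = π^2/36 and c = -1/10, the largest admissible constant is α = ((π/L)² + c)/((π/L)² + 1).
Simplifying, α = (-18/5 + π^2)/(π^2 + 36).


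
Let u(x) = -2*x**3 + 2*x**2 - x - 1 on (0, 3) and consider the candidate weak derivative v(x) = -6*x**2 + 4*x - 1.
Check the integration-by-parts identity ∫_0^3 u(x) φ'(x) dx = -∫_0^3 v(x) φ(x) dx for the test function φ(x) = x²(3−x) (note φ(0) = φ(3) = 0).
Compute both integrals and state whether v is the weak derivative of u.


LHS = 2079/20, RHS = 2079/20. Yes, v = u' weakly.

u(x) = -2*x**3 + 2*x**2 - x - 1, classical derivative u'(x) = -6*x**2 + 4*x - 1.
φ(x) = x²(3−x), so φ'(x) = 3*x*(2 - x).
Note φ(0) = φ(3) = 0, so the boundary term u·φ vanishes.
LHS = ∫_0^3 u(x) φ'(x) dx = ∫_0^3 (6*x^5 - 18*x^4 + 15*x^3 - 3*x^2 - 6*x) dx. Term by term:
  ∫_0^3 6*x^5 dx = 729;  ∫_0^3 -18*x^4 dx = -4374/5;  ∫_0^3 15*x^3 dx = 1215/4;
  ∫_0^3 -3*x^2 dx = -27;  ∫_0^3 -6*x dx = -27.
Sum: 729 − 4374/5 + 1215/4 − 27 − 27 = 2079/20.
So LHS = 2079/20.
∫_0^3 v(x) φ(x) dx = ∫_0^3 (6*x^5 - 22*x^4 + 13*x^3 - 3*x^2) dx. Term by term:
  ∫_0^3 6*x^5 dx = 729;  ∫_0^3 -22*x^4 dx = -5346/5;  ∫_0^3 13*x^3 dx = 1053/4;
  ∫_0^3 -3*x^2 dx = -27.
Sum: 729 − 5346/5 + 1053/4 − 27 = -2079/20.
So RHS = -∫_0^3 v(x) φ(x) dx = 2079/20.
LHS = RHS, so the identity holds for this test φ.
Moreover u is smooth here and v(x) = u'(x) = -6*x**2 + 4*x - 1 pointwise, so the identity holds for every test function. Hence v is the weak derivative of u.


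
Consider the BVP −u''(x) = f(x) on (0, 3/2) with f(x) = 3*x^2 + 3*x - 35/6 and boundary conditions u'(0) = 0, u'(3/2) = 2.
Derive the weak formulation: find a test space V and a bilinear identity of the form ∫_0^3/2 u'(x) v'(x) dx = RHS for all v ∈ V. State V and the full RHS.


V = H^1(0, 3/2) (v unrestricted at boundary; u is determined up to an additive constant); weak form: ∫_0^3/2 u'v' dx = ∫_0^3/2 (3*x^2 + 3*x - 35/6) v dx + 2·v(3/2) for all v ∈ V.

Multiply both sides by a test function v and integrate from 0 to 3/2:
  ∫_0^3/2 −u''(x) v(x) dx = ∫_0^3/2 f(x) v(x) dx.
Integrate the LHS by parts once:
  ∫_0^3/2 −u'' v dx = −[u'(x) v(x)]_0^3/2 + ∫_0^3/2 u'(x) v'(x) dx.
Thus ∫_0^3/2 u'(x) v'(x) dx = ∫_0^3/2 f(x) v(x) dx + [u'(x) v(x)]_0^3/2.
Choose V so that boundary terms are either known or forced to vanish.
u has inhomogeneous Neumann u'(0) = 0, u'(3/2) = 2. [u' v]_0^3/2 = (2)·v(3/2) − (0)·v(0) = 2·v(3/2). Take V = H^1(0, 3/2); boundary term becomes part of RHS.
Weak formulation: find u (satisfying any essential BC) such that ∫_0^3/2 u'(x) v'(x) dx = ∫_0^3/2 f v dx + 2·v(3/2) for all v ∈ V (Neumann data are natural BCs: they enter the RHS as boundary terms).
Substituting f(x) = 3*x^2 + 3*x - 35/6, the right-hand side is ∫_0^3/2 (3*x^2 + 3*x - 35/6) v dx + 2·v(3/2).
Compatibility check (pure Neumann): taking v ≡ 1 ∈ V gives 0 = ∫_0^3/2 f dx + (2) − (0), i.e. ∫_0^3/2 f dx must equal u'(0) − u'(3/2) = -2. Indeed ∫_0^3/2 (3*x^2 + 3*x - 35/6) dx = -2, so the data are compatible. The solution is then unique only up to an additive constant (fix it e.g. by requiring ∫_0^3/2 u dx = 0).


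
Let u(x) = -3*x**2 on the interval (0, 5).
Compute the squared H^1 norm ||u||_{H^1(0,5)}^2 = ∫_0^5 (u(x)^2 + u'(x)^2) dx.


||u||_{H^1}^2 = 7125

The H^1 norm (squared) on an interval (0, L) is
  ||u||_{H^1}^2 = ∫_0^L u(x)^2 dx + ∫_0^L u'(x)^2 dx.
Compute u'(x) = -6*x.
Then u(x)^2 = 9*x**4 and u'(x)^2 = 36*x**2.
Integrate each monomial from 0 to 5 using ∫_0^5 c·x^n dx = c·5^(n+1)/(n+1):
  ∫_0^5 u(x)^2 dx = ∫_0^5 (9*x^4) dx. Term by term:
    ∫_0^5 9*x^4 dx = 5625.
  ∫_0^5 u'(x)^2 dx = ∫_0^5 (36*x^2) dx. Term by term:
    ∫_0^5 36*x^2 dx = 1500.
Adding: ||u||_{H^1}^2 = 5625 + 1500 = 7125.


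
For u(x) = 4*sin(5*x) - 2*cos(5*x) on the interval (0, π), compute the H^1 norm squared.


||u||_{H^1(0,π)}^2 = 260*π

u'(x) = 10*sin(5*x) + 20*cos(5*x).
Expand u² and (u')² and integrate term by term on (0, π), using: for integers n ≥ 1, ∫_0^π sin²(nx) dx = ∫_0^π cos²(nx) dx = π/2; for n ≠ n', ∫_0^π sin(nx)sin(n'x) dx = ∫_0^π cos(nx)cos(n'x) dx = 0; and by product-to-sum, ∫_0^π sin(nx)cos(n'x) dx = ½∫_0^π [sin((n+n')x) + sin((n−n')x)] dx, which is 0 when n+n' is even and 2n/(n²−n'²) when n+n' is odd (it need not vanish on (0, π)).
  u² squared terms: (-2)²·∫cos(5x)² dx = 4·π/2 = 2*π;  (4)²·∫sin(5x)² dx = 16·π/2 = 8*π.
  u² cross terms: 2·(-2)·(4)·∫cos(5x)·sin(5x) dx = -16·(0) = 0.
  So ∫_0^π u² dx = 2*π + 8*π + 0 = 10*π.
  (u')² squared terms: (10)²·∫sin(5x)² dx = 100·π/2 = 50*π;  (20)²·∫cos(5x)² dx = 400·π/2 = 200*π.
  (u')² cross terms: 2·(10)·(20)·∫sin(5x)·cos(5x) dx = 400·(0) = 0.
  So ∫_0^π (u')² dx = 50*π + 200*π + 0 = 250*π.
||u||_{H^1}^2 = (10*π) + (250*π) = 260*π.


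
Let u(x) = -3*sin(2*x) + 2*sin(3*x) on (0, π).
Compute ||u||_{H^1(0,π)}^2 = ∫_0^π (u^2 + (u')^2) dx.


||u||_{H^1(0,π)}^2 = 85*π/2

u'(x) = -6*cos(2*x) + 6*cos(3*x).
Expand u² and (u')² and integrate term by term on (0, π), using: for integers n ≥ 1, ∫_0^π sin²(nx) dx = ∫_0^π cos²(nx) dx = π/2; for n ≠ n', ∫_0^π sin(nx)sin(n'x) dx = ∫_0^π cos(nx)cos(n'x) dx = 0; and by product-to-sum, ∫_0^π sin(nx)cos(n'x) dx = ½∫_0^π [sin((n+n')x) + sin((n−n')x)] dx, which is 0 when n+n' is even and 2n/(n²−n'²) when n+n' is odd (it need not vanish on (0, π)).
  u² squared terms: (-3)²·∫sin(2x)² dx = 9·π/2 = 9*π/2;  (2)²·∫sin(3x)² dx = 4·π/2 = 2*π.
  u² cross terms: 2·(-3)·(2)·∫sin(2x)·sin(3x) dx = -12·(0) = 0.
  So ∫_0^π u² dx = 9*π/2 + 2*π + 0 = 13*π/2.
  (u')² squared terms: (-6)²·∫cos(2x)² dx = 36·π/2 = 18*π;  (6)²·∫cos(3x)² dx = 36·π/2 = 18*π.
  (u')² cross terms: 2·(-6)·(6)·∫cos(2x)·cos(3x) dx = -72·(0) = 0.
  So ∫_0^π (u')² dx = 18*π + 18*π + 0 = 36*π.
||u||_{H^1}^2 = (13*π/2) + (36*π) = 85*π/2.


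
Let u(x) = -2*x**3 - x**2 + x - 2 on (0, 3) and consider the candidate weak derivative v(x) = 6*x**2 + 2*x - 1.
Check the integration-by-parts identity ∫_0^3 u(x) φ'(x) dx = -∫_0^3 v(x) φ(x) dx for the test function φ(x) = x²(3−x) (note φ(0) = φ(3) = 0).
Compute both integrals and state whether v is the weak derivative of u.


LHS = 3267/20, RHS = -3267/20. No, v is not the weak derivative of u.

u(x) = -2*x**3 - x**2 + x - 2, classical derivative u'(x) = -6*x**2 - 2*x + 1.
φ(x) = x²(3−x), so φ'(x) = 3*x*(2 - x).
Note φ(0) = φ(3) = 0, so the boundary term u·φ vanishes.
LHS = ∫_0^3 u(x) φ'(x) dx = ∫_0^3 (6*x^5 - 9*x^4 - 9*x^3 + 12*x^2 - 12*x) dx. Term by term:
  ∫_0^3 6*x^5 dx = 729;  ∫_0^3 -9*x^4 dx = -2187/5;  ∫_0^3 -9*x^3 dx = -729/4;
  ∫_0^3 12*x^2 dx = 108;  ∫_0^3 -12*x dx = -54.
Sum: 729 − 2187/5 − 729/4 + 108 − 54 = 3267/20.
So LHS = 3267/20.
∫_0^3 v(x) φ(x) dx = ∫_0^3 (-6*x^5 + 16*x^4 + 7*x^3 - 3*x^2) dx. Term by term:
  ∫_0^3 -6*x^5 dx = -729;  ∫_0^3 16*x^4 dx = 3888/5;  ∫_0^3 7*x^3 dx = 567/4;
  ∫_0^3 -3*x^2 dx = -27.
Sum: -729 + 3888/5 + 567/4 − 27 = 3267/20.
So RHS = -∫_0^3 v(x) φ(x) dx = -3267/20.
LHS − RHS = 3267/10 ≠ 0, so the identity fails.
(For a valid weak derivative the identity must hold for EVERY test function, in particular this one. The failure shows v is NOT the weak derivative of u.)
Correct weak derivative would be u'(x) = -6*x**2 - 2*x + 1.


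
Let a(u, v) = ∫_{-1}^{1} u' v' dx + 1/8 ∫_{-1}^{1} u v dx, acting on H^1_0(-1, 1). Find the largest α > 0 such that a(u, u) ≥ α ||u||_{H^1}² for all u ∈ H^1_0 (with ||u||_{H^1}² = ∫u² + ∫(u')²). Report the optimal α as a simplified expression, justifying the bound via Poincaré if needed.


α = (1/2 + π^2)/(4 + π^2)

Coercivity of a(·,·) on H^1_0(-1, 1) means a(u, u) ≥ α ||u||_{H^1}² for every u ∈ H^1_0.
The interval has length L = 2, and Poincaré/coercivity depend only on L. Here a(u, u) = ∫(u')² + (1/8)·∫u².
Here 0 < c = 1/8 < 1. The condition a(u,u) ≥ α||u||_{H^1}² reads (1−α)∫(u')² ≥ (α−c)∫u². Any admissible α is ≤ 1 (rapidly oscillating u have ∫u²/∫(u')² → 0), and α = 1 would force 0 ≥ (1−c)∫u², impossible since c < 1; so 1−α > 0. By the sharp Poincaré inequality on H^1_0 of an interval of length L, ∫(u')² ≥ (π/L)²∫u² with equality for the first sine mode sin(π(x−x₀)/L) (x₀ the left endpoint), so the inequality holds for all u iff (1−α)(π/L)² ≥ α − c, i.e. α ≤ ((π/L)² + c)/((π/L)² + 1) = (1 + c(L/π)²)/(1 + (L/π)²). With (π/L)² = π^2/4 and c = 1/8, the largest admissible constant is α = ((π/L)² + c)/((π/L)² + 1).
Simplifying, α = (1/2 + π^2)/(4 + π^2).


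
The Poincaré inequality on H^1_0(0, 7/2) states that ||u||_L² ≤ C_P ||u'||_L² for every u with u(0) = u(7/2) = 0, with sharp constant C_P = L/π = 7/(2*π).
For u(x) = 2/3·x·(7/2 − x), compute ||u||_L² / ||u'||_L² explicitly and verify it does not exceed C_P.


||u||_L² / ||u'||_L² = 7*sqrt(10)/20 < C_P = 7/(2*π).

u(x) = 2/3·x·(7/2 − x), so u'(x) = 7/3 - 4*x/3.
u(x) = 2/3·x·(7/2 − x) vanishes at x = 0 and x = 7/2, so u ∈ H^1_0(0, 7/2). Differentiate via the product rule and integrate the resulting polynomials term by term.
  ∫_0^7/2 u² dx = ∫_0^7/2 (4*x^4/9 - 28*x^3/9 + 49*x^2/9) dx. Term by term:
    ∫_0^7/2 4*x^4/9 dx = 16807/360;  ∫_0^7/2 -28*x^3/9 dx = -16807/144;  ∫_0^7/2 49*x^2/9 dx = 16807/216.
  Sum: 16807/360 − 16807/144 + 16807/216 = 16807/2160.
  ∫_0^7/2 (u')² dx = ∫_0^7/2 (16*x^2/9 - 56*x/9 + 49/9) dx. Term by term:
    ∫_0^7/2 16*x^2/9 dx = 686/27;  ∫_0^7/2 -56*x/9 dx = -343/9;  ∫_0^7/2 49/9 dx = 343/18.
  Sum: 686/27 − 343/9 + 343/18 = 343/54.
∫_0^7/2 u² dx = 16807/2160, so ||u||_L² = 49*sqrt(105)/180.
∫_0^7/2 (u')² dx = 343/54, so ||u'||_L² = 7*sqrt(42)/18.
Ratio ||u||_L² / ||u'||_L² = 7*sqrt(10)/20.
Sharp Poincaré constant on H^1_0(0, 7/2) is C_P = L/π = 7/(2*π), achieved by sin(2*π/7·x).
A polynomial bump cannot attain the sharp Poincaré constant (only the first sine eigenfunction does), so the ratio is strictly less than C_P, consistent with ||u||_L² ≤ C_P ||u'||_L².


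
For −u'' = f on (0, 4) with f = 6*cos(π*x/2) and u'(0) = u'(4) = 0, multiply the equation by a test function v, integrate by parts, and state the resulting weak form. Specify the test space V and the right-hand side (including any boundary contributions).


V = H^1(0, 4) (no boundary constraint on v; u is determined up to an additive constant); weak form: ∫_0^4 u'v' dx = ∫_0^4 (6*cos(π*x/2)) v dx for all v ∈ V.

Multiply both sides by a test function v and integrate from 0 to 4:
  ∫_0^4 −u''(x) v(x) dx = ∫_0^4 f(x) v(x) dx.
Integrate the LHS by parts once:
  ∫_0^4 −u'' v dx = −[u'(x) v(x)]_0^4 + ∫_0^4 u'(x) v'(x) dx.
Thus ∫_0^4 u'(x) v'(x) dx = ∫_0^4 f(x) v(x) dx + [u'(x) v(x)]_0^4.
Choose V so that boundary terms are either known or forced to vanish.
u has homogeneous Neumann: u'(0) = u'(4) = 0. So [u' v]_0^4 = 0·v(4) − 0·v(0) = 0 for any v; take V = H^1(0, 4).
Weak formulation: find u (satisfying any essential BC) such that ∫_0^4 u'(x) v'(x) dx = ∫_0^4 f v dx for all v ∈ V (homogeneous Neumann, so boundary terms vanish).
Substituting f(x) = 6*cos(π*x/2), the right-hand side is ∫_0^4 (6*cos(π*x/2)) v dx.
Compatibility check (pure Neumann): taking v ≡ 1 ∈ V gives 0 = ∫_0^4 f dx + (0) − (0), i.e. ∫_0^4 f dx must equal u'(0) − u'(4) = 0. Indeed ∫_0^4 (6*cos(π*x/2)) dx = 0, so the data are compatible. The solution is then unique only up to an additive constant (fix it e.g. by requiring ∫_0^4 u dx = 0).


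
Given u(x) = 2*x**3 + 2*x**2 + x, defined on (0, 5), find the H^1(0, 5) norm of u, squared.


||u||_{H^1}^2 = 2150705/21

The H^1 norm (squared) on an interval (0, L) is
  ||u||_{H^1}^2 = ∫_0^L u(x)^2 dx + ∫_0^L u'(x)^2 dx.
Compute u'(x) = 6*x**2 + 4*x + 1.
Then u(x)^2 = 4*x**6 + 8*x**5 + 8*x**4 + 4*x**3 + x**2 and u'(x)^2 = 36*x**4 + 48*x**3 + 28*x**2 + 8*x + 1.
Integrate each monomial from 0 to 5 using ∫_0^5 c·x^n dx = c·5^(n+1)/(n+1):
  ∫_0^5 u(x)^2 dx = ∫_0^5 (4*x^6 + 8*x^5 + 8*x^4 + 4*x^3 + x^2) dx. Term by term:
    ∫_0^5 4*x^6 dx = 312500/7;  ∫_0^5 8*x^5 dx = 62500/3;  ∫_0^5 8*x^4 dx = 5000;
    ∫_0^5 4*x^3 dx = 625;  ∫_0^5 x^2 dx = 125/3.
  Sum: 312500/7 + 62500/3 + 5000 + 625 + 125/3 = 498000/7.
  ∫_0^5 u'(x)^2 dx = ∫_0^5 (36*x^4 + 48*x^3 + 28*x^2 + 8*x + 1) dx. Term by term:
    ∫_0^5 36*x^4 dx = 22500;  ∫_0^5 48*x^3 dx = 7500;  ∫_0^5 28*x^2 dx = 3500/3;
    ∫_0^5 8*x dx = 100;  ∫_0^5 1 dx = 5.
  Sum: 22500 + 7500 + 3500/3 + 100 + 5 = 93815/3.
Adding: ||u||_{H^1}^2 = 498000/7 + 93815/3 = 2150705/21.


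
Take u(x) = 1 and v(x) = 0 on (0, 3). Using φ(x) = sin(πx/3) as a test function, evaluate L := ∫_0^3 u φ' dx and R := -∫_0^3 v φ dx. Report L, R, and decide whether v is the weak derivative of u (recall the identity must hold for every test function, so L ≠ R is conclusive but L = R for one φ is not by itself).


LHS = 0, RHS = 0. Yes, v = u' weakly.

u(x) = 1, classical derivative u'(x) = 0.
φ(x) = sin(πx/3), so φ'(x) = π*cos(π*x/3)/3.
Note φ(0) = φ(3) = 0, so the boundary term u·φ vanishes.
LHS = ∫_0^3 u(x) φ'(x) dx = ∫_0^3 (π*cos(π*x/3)/3) dx. Term by term:
  ∫_0^3 π*cos(π*x/3)/3 dx = 0.
So LHS = 0.
∫_0^3 v(x) φ(x) dx = ∫_0^3 (0) dx. Term by term:
  ∫_0^3 0 dx = 0.
So RHS = -∫_0^3 v(x) φ(x) dx = 0.
LHS = RHS, so the identity holds for this test φ.
Moreover u is smooth here and v(x) = u'(x) = 0 pointwise, so the identity holds for every test function. Hence v is the weak derivative of u.


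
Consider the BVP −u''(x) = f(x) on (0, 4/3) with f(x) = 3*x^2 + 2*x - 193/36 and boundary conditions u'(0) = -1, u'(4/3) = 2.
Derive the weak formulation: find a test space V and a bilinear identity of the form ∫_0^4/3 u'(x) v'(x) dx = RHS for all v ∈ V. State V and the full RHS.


V = H^1(0, 4/3) (v unrestricted at boundary; u is determined up to an additive constant); weak form: ∫_0^4/3 u'v' dx = ∫_0^4/3 (3*x^2 + 2*x - 193/36) v dx + 2·v(4/3) + v(0) for all v ∈ V.

Multiply both sides by a test function v and integrate from 0 to 4/3:
  ∫_0^4/3 −u''(x) v(x) dx = ∫_0^4/3 f(x) v(x) dx.
Integrate the LHS by parts once:
  ∫_0^4/3 −u'' v dx = −[u'(x) v(x)]_0^4/3 + ∫_0^4/3 u'(x) v'(x) dx.
Thus ∫_0^4/3 u'(x) v'(x) dx = ∫_0^4/3 f(x) v(x) dx + [u'(x) v(x)]_0^4/3.
Choose V so that boundary terms are either known or forced to vanish.
u has inhomogeneous Neumann u'(0) = -1, u'(4/3) = 2. [u' v]_0^4/3 = (2)·v(4/3) − (-1)·v(0) = 2·v(4/3) + v(0). Take V = H^1(0, 4/3); boundary term becomes part of RHS.
Weak formulation: find u (satisfying any essential BC) such that ∫_0^4/3 u'(x) v'(x) dx = ∫_0^4/3 f v dx + 2·v(4/3) + v(0) for all v ∈ V (Neumann data are natural BCs: they enter the RHS as boundary terms).
Substituting f(x) = 3*x^2 + 2*x - 193/36, the right-hand side is ∫_0^4/3 (3*x^2 + 2*x - 193/36) v dx + 2·v(4/3) + v(0).
Compatibility check (pure Neumann): taking v ≡ 1 ∈ V gives 0 = ∫_0^4/3 f dx + (2) − (-1), i.e. ∫_0^4/3 f dx must equal u'(0) − u'(4/3) = -3. Indeed ∫_0^4/3 (3*x^2 + 2*x - 193/36) dx = -3, so the data are compatible. The solution is then unique only up to an additive constant (fix it e.g. by requiring ∫_0^4/3 u dx = 0).


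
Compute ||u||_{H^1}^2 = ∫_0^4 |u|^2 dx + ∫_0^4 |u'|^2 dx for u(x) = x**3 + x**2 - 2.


||u||_{H^1}^2 = 131920/21

The H^1 norm (squared) on an interval (0, L) is
  ||u||_{H^1}^2 = ∫_0^L u(x)^2 dx + ∫_0^L u'(x)^2 dx.
Compute u'(x) = 3*x**2 + 2*x.
Then u(x)^2 = x**6 + 2*x**5 + x**4 - 4*x**3 - 4*x**2 + 4 and u'(x)^2 = 9*x**4 + 12*x**3 + 4*x**2.
Integrate each monomial from 0 to 4 using ∫_0^4 c·x^n dx = c·4^(n+1)/(n+1):
  ∫_0^4 u(x)^2 dx = ∫_0^4 (x^6 + 2*x^5 + x^4 - 4*x^3 - 4*x^2 + 4) dx. Term by term:
    ∫_0^4 x^6 dx = 16384/7;  ∫_0^4 2*x^5 dx = 4096/3;  ∫_0^4 x^4 dx = 1024/5;
    ∫_0^4 -4*x^3 dx = -256;  ∫_0^4 -4*x^2 dx = -256/3;  ∫_0^4 4 dx = 16.
  Sum: 16384/7 + 4096/3 + 1024/5 − 256 − 256/3 + 16 = 125488/35.
  ∫_0^4 u'(x)^2 dx = ∫_0^4 (9*x^4 + 12*x^3 + 4*x^2) dx. Term by term:
    ∫_0^4 9*x^4 dx = 9216/5;  ∫_0^4 12*x^3 dx = 768;  ∫_0^4 4*x^2 dx = 256/3.
  Sum: 9216/5 + 768 + 256/3 = 40448/15.
Adding: ||u||_{H^1}^2 = 125488/35 + 40448/15 = 131920/21.


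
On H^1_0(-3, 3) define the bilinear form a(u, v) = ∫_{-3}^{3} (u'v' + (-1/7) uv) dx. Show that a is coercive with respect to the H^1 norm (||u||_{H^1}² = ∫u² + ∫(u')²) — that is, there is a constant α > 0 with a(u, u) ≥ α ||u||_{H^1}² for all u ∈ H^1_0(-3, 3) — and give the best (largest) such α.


α = (-36/7 + π^2)/(π^2 + 36)

Coercivity of a(·,·) on H^1_0(-3, 3) means a(u, u) ≥ α ||u||_{H^1}² for every u ∈ H^1_0.
The interval has length L = 6, and Poincaré/coercivity depend only on L. Here a(u, u) = ∫(u')² + (-1/7)·∫u².
Here c = -1/7 < 0 with |c| < (π/L)² = π^2/36, so coercivity still holds. The condition a(u,u) ≥ α||u||_{H^1}² reads (1−α)∫(u')² ≥ (α−c)∫u². Any admissible α is ≤ 1 (rapidly oscillating u have ∫u²/∫(u')² → 0), and α = 1 would force 0 ≥ (1−c)∫u², impossible since c < 1; so 1−α > 0. By the sharp Poincaré inequality on H^1_0 of an interval of length L, ∫(u')² ≥ (π/L)²∫u² with equality for the first sine mode sin(π(x−x₀)/L) (x₀ the left endpoint), so the inequality holds for all u iff (1−α)(π/L)² ≥ α − c, i.e. α ≤ ((π/L)² + c)/((π/L)² + 1) = (1 + c(L/π)²)/(1 + (L/π)²). (Direct route, valid since c ≤ 0: Poincaré gives c∫u² ≥ c(L/π)²∫(u')², so a(u,u) ≥ (1 + c(L/π)²)∫(u')², while ||u||_{H^1}² ≤ (1 + (L/π)²)∫(u')²; dividing yields the same α.) With (π/L)² = π^2/36 and c = -1/7, the largest admissible constant is α = ((π/L)² + c)/((π/L)² + 1).
Simplifying, α = (-36/7 + π^2)/(π^2 + 36).


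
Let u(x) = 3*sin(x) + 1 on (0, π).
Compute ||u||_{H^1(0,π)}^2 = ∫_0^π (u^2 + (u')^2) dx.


||u||_{H^1(0,π)}^2 = 12 + 10*π

u'(x) = 3*cos(x).
Expand u² and (u')² and integrate term by term on (0, π), using: for integers n ≥ 1, ∫_0^π sin²(nx) dx = ∫_0^π cos²(nx) dx = π/2; for n ≠ n', ∫_0^π sin(nx)sin(n'x) dx = ∫_0^π cos(nx)cos(n'x) dx = 0; and by product-to-sum, ∫_0^π sin(nx)cos(n'x) dx = ½∫_0^π [sin((n+n')x) + sin((n−n')x)] dx, which is 0 when n+n' is even and 2n/(n²−n'²) when n+n' is odd (it need not vanish on (0, π)). For the constant mode: ∫_0^π 1 dx = π, ∫_0^π cos(nx) dx = 0, ∫_0^π sin(nx) dx = (1−(−1)^n)/n.
  u² squared terms: (1)²·∫1 dx = 1·π = π;  (3)²·∫sin(x)² dx = 9·π/2 = 9*π/2.
  u² cross terms: 2·(1)·(3)·∫1·sin(x) dx = 6·(2) = 12.
  So ∫_0^π u² dx = π + 9*π/2 + 12 = 12 + 11*π/2.
  (u')² squared terms: (3)²·∫cos(x)² dx = 9·π/2 = 9*π/2.
  So ∫_0^π (u')² dx = 9*π/2.
||u||_{H^1}^2 = (12 + 11*π/2) + (9*π/2) = 12 + 10*π.


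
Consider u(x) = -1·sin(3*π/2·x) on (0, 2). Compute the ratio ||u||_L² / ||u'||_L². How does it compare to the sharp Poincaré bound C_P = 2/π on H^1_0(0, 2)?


||u||_L² / ||u'||_L² = 2/(3*π) < C_P = 2/π.

u(x) = -1·sin(3*π/2·x), so u'(x) = -3*π*cos(3*π*x/2)/2.
Writing u(x) = A·sin(kπx/L) with A = -1 and k = 3, use ∫_0^L sin²(kπx/L) dx = L/2 and ∫_0^L cos²(kπx/L) dx = L/2.
u² = 1·sin²(3*π/2·x) and (u')² = 9*π^2/4·cos²(3*π/2·x), and each of sin², cos² integrates to L/2 = 1 over (0, 2).
∫_0^2 u² dx = 1, so ||u||_L² = 1.
∫_0^2 (u')² dx = 9*π^2/4, so ||u'||_L² = 3*π/2.
Ratio ||u||_L² / ||u'||_L² = 2/(3*π).
Sharp Poincaré constant on H^1_0(0, 2) is C_P = L/π = 2/π, achieved by sin(π/2·x).
This is the k = 3 harmonic; the ratio L/(kπ) is strictly less than C_P = L/π, consistent with the sharp inequality ||u||_L² ≤ C_P ||u'||_L².


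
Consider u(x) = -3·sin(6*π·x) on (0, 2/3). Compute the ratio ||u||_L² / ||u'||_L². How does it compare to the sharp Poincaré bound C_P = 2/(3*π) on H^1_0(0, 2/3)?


||u||_L² / ||u'||_L² = 1/(6*π) < C_P = 2/(3*π).

u(x) = -3·sin(6*π·x), so u'(x) = -18*π*cos(6*π*x).
Writing u(x) = A·sin(kπx/L) with A = -3 and k = 4, use ∫_0^L sin²(kπx/L) dx = L/2 and ∫_0^L cos²(kπx/L) dx = L/2.
u² = 9·sin²(6*π·x) and (u')² = 324*π^2·cos²(6*π·x), and each of sin², cos² integrates to L/2 = 1/3 over (0, 2/3).
∫_0^2/3 u² dx = 3, so ||u||_L² = sqrt(3).
∫_0^2/3 (u')² dx = 108*π^2, so ||u'||_L² = 6*sqrt(3)*π.
Ratio ||u||_L² / ||u'||_L² = 1/(6*π).
Sharp Poincaré constant on H^1_0(0, 2/3) is C_P = L/π = 2/(3*π), achieved by sin(3*π/2·x).
This is the k = 4 harmonic; the ratio L/(kπ) is strictly less than C_P = L/π, consistent with the sharp inequality ||u||_L² ≤ C_P ||u'||_L².


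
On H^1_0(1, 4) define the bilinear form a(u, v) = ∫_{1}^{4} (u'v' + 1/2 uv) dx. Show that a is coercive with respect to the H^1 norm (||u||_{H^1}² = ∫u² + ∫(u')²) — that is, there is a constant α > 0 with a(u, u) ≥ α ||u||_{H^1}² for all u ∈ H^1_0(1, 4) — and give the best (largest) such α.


α = (9/2 + π^2)/(9 + π^2)

Coercivity of a(·,·) on H^1_0(1, 4) means a(u, u) ≥ α ||u||_{H^1}² for every u ∈ H^1_0.
The interval has length L = 3, and Poincaré/coercivity depend only on L. Here a(u, u) = ∫(u')² + (1/2)·∫u².
Here 0 < c = 1/2 < 1. The condition a(u,u) ≥ α||u||_{H^1}² reads (1−α)∫(u')² ≥ (α−c)∫u². Any admissible α is ≤ 1 (rapidly oscillating u have ∫u²/∫(u')² → 0), and α = 1 would force 0 ≥ (1−c)∫u², impossible since c < 1; so 1−α > 0. By the sharp Poincaré inequality on H^1_0 of an interval of length L, ∫(u')² ≥ (π/L)²∫u² with equality for the first sine mode sin(π(x−x₀)/L) (x₀ the left endpoint), so the inequality holds for all u iff (1−α)(π/L)² ≥ α − c, i.e. α ≤ ((π/L)² + c)/((π/L)² + 1) = (1 + c(L/π)²)/(1 + (L/π)²). With (π/L)² = π^2/9 and c = 1/2, the largest admissible constant is α = ((π/L)² + c)/((π/L)² + 1).
Simplifying, α = (9/2 + π^2)/(9 + π^2).


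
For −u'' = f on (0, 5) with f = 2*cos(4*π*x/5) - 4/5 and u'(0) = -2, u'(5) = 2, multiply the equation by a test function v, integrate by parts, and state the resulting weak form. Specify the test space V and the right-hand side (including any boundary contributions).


V = H^1(0, 5) (v unrestricted at boundary; u is determined up to an additive constant); weak form: ∫_0^5 u'v' dx = ∫_0^5 (2*cos(4*π*x/5) - 4/5) v dx + 2·v(5) + 2·v(0) for all v ∈ V.

Multiply both sides by a test function v and integrate from 0 to 5:
  ∫_0^5 −u''(x) v(x) dx = ∫_0^5 f(x) v(x) dx.
Integrate the LHS by parts once:
  ∫_0^5 −u'' v dx = −[u'(x) v(x)]_0^5 + ∫_0^5 u'(x) v'(x) dx.
Thus ∫_0^5 u'(x) v'(x) dx = ∫_0^5 f(x) v(x) dx + [u'(x) v(x)]_0^5.
Choose V so that boundary terms are either known or forced to vanish.
u has inhomogeneous Neumann u'(0) = -2, u'(5) = 2. [u' v]_0^5 = (2)·v(5) − (-2)·v(0) = 2·v(5) + 2·v(0). Take V = H^1(0, 5); boundary term becomes part of RHS.
Weak formulation: find u (satisfying any essential BC) such that ∫_0^5 u'(x) v'(x) dx = ∫_0^5 f v dx + 2·v(5) + 2·v(0) for all v ∈ V (Neumann data are natural BCs: they enter the RHS as boundary terms).
Substituting f(x) = 2*cos(4*π*x/5) - 4/5, the right-hand side is ∫_0^5 (2*cos(4*π*x/5) - 4/5) v dx + 2·v(5) + 2·v(0).
Compatibility check (pure Neumann): taking v ≡ 1 ∈ V gives 0 = ∫_0^5 f dx + (2) − (-2), i.e. ∫_0^5 f dx must equal u'(0) − u'(5) = -4. Indeed ∫_0^5 (2*cos(4*π*x/5) - 4/5) dx = -4, so the data are compatible. The solution is then unique only up to an additive constant (fix it e.g. by requiring ∫_0^5 u dx = 0).


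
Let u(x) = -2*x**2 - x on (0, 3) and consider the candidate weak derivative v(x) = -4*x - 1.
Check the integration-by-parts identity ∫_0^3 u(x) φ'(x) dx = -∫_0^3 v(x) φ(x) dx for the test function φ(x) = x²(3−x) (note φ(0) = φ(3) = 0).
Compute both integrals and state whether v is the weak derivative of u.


LHS = 1107/20, RHS = 1107/20. Yes, v = u' weakly.

u(x) = -2*x**2 - x, classical derivative u'(x) = -4*x - 1.
φ(x) = x²(3−x), so φ'(x) = 3*x*(2 - x).
Note φ(0) = φ(3) = 0, so the boundary term u·φ vanishes.
LHS = ∫_0^3 u(x) φ'(x) dx = ∫_0^3 (6*x^4 - 9*x^3 - 6*x^2) dx. Term by term:
  ∫_0^3 6*x^4 dx = 1458/5;  ∫_0^3 -9*x^3 dx = -729/4;  ∫_0^3 -6*x^2 dx = -54.
Sum: 1458/5 − 729/4 − 54 = 1107/20.
So LHS = 1107/20.
∫_0^3 v(x) φ(x) dx = ∫_0^3 (4*x^4 - 11*x^3 - 3*x^2) dx. Term by term:
  ∫_0^3 4*x^4 dx = 972/5;  ∫_0^3 -11*x^3 dx = -891/4;  ∫_0^3 -3*x^2 dx = -27.
Sum: 972/5 − 891/4 − 27 = -1107/20.
So RHS = -∫_0^3 v(x) φ(x) dx = 1107/20.
LHS = RHS, so the identity holds for this test φ.
Moreover u is smooth here and v(x) = u'(x) = -4*x - 1 pointwise, so the identity holds for every test function. Hence v is the weak derivative of u.


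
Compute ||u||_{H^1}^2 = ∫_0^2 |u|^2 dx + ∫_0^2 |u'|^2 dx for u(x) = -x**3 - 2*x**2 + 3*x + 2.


||u||_{H^1}^2 = 4798/35

The H^1 norm (squared) on an interval (0, L) is
  ||u||_{H^1}^2 = ∫_0^L u(x)^2 dx + ∫_0^L u'(x)^2 dx.
Compute u'(x) = -3*x**2 - 4*x + 3.
Then u(x)^2 = x**6 + 4*x**5 - 2*x**4 - 16*x**3 + x**2 + 12*x + 4 and u'(x)^2 = 9*x**4 + 24*x**3 - 2*x**2 - 24*x + 9.
Integrate each monomial from 0 to 2 using ∫_0^2 c·x^n dx = c·2^(n+1)/(n+1):
  ∫_0^2 u(x)^2 dx = ∫_0^2 (x^6 + 4*x^5 - 2*x^4 - 16*x^3 + x^2 + 12*x + 4) dx. Term by term:
    ∫_0^2 x^6 dx = 128/7;  ∫_0^2 4*x^5 dx = 128/3;  ∫_0^2 -2*x^4 dx = -64/5;
    ∫_0^2 -16*x^3 dx = -64;  ∫_0^2 x^2 dx = 8/3;  ∫_0^2 12*x dx = 24;
    ∫_0^2 4 dx = 8.
  Sum: 128/7 + 128/3 − 64/5 − 64 + 8/3 + 24 + 8 = 1976/105.
  ∫_0^2 u'(x)^2 dx = ∫_0^2 (9*x^4 + 24*x^3 - 2*x^2 - 24*x + 9) dx. Term by term:
    ∫_0^2 9*x^4 dx = 288/5;  ∫_0^2 24*x^3 dx = 96;  ∫_0^2 -2*x^2 dx = -16/3;
    ∫_0^2 -24*x dx = -48;  ∫_0^2 9 dx = 18.
  Sum: 288/5 + 96 − 16/3 − 48 + 18 = 1774/15.
Adding: ||u||_{H^1}^2 = 1976/105 + 1774/15 = 4798/35.


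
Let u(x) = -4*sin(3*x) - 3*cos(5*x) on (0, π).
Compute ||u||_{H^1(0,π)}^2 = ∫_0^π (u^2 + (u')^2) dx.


||u||_{H^1(0,π)}^2 = 197*π

u'(x) = 15*sin(5*x) - 12*cos(3*x).
Expand u² and (u')² and integrate term by term on (0, π), using: for integers n ≥ 1, ∫_0^π sin²(nx) dx = ∫_0^π cos²(nx) dx = π/2; for n ≠ n', ∫_0^π sin(nx)sin(n'x) dx = ∫_0^π cos(nx)cos(n'x) dx = 0; and by product-to-sum, ∫_0^π sin(nx)cos(n'x) dx = ½∫_0^π [sin((n+n')x) + sin((n−n')x)] dx, which is 0 when n+n' is even and 2n/(n²−n'²) when n+n' is odd (it need not vanish on (0, π)).
  u² squared terms: (-4)²·∫sin(3x)² dx = 16·π/2 = 8*π;  (-3)²·∫cos(5x)² dx = 9·π/2 = 9*π/2.
  u² cross terms: 2·(-4)·(-3)·∫sin(3x)·cos(5x) dx = 24·(0) = 0.
  So ∫_0^π u² dx = 8*π + 9*π/2 + 0 = 25*π/2.
  (u')² squared terms: (-12)²·∫cos(3x)² dx = 144·π/2 = 72*π;  (15)²·∫sin(5x)² dx = 225·π/2 = 225*π/2.
  (u')² cross terms: 2·(-12)·(15)·∫cos(3x)·sin(5x) dx = -360·(0) = 0.
  So ∫_0^π (u')² dx = 72*π + 225*π/2 + 0 = 369*π/2.
||u||_{H^1}^2 = (25*π/2) + (369*π/2) = 197*π.


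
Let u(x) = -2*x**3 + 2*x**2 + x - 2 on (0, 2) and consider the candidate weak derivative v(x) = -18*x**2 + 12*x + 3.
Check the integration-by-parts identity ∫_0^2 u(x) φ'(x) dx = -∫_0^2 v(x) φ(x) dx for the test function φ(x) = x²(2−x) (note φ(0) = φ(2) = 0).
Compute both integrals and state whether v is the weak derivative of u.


LHS = 76/15, RHS = 76/5. No, v is not the weak derivative of u.

u(x) = -2*x**3 + 2*x**2 + x - 2, classical derivative u'(x) = -6*x**2 + 4*x + 1.
φ(x) = x²(2−x), so φ'(x) = x*(4 - 3*x).
Note φ(0) = φ(2) = 0, so the boundary term u·φ vanishes.
LHS = ∫_0^2 u(x) φ'(x) dx = ∫_0^2 (6*x^5 - 14*x^4 + 5*x^3 + 10*x^2 - 8*x) dx. Term by term:
  ∫_0^2 6*x^5 dx = 64;  ∫_0^2 -14*x^4 dx = -448/5;  ∫_0^2 5*x^3 dx = 20;
  ∫_0^2 10*x^2 dx = 80/3;  ∫_0^2 -8*x dx = -16.
Sum: 64 − 448/5 + 20 + 80/3 − 16 = 76/15.
So LHS = 76/15.
∫_0^2 v(x) φ(x) dx = ∫_0^2 (18*x^5 - 48*x^4 + 21*x^3 + 6*x^2) dx. Term by term:
  ∫_0^2 18*x^5 dx = 192;  ∫_0^2 -48*x^4 dx = -1536/5;  ∫_0^2 21*x^3 dx = 84;
  ∫_0^2 6*x^2 dx = 16.
Sum: 192 − 1536/5 + 84 + 16 = -76/5.
So RHS = -∫_0^2 v(x) φ(x) dx = 76/5.
LHS − RHS = -152/15 ≠ 0, so the identity fails.
(For a valid weak derivative the identity must hold for EVERY test function, in particular this one. The failure shows v is NOT the weak derivative of u.)
Correct weak derivative would be u'(x) = -6*x**2 + 4*x + 1.


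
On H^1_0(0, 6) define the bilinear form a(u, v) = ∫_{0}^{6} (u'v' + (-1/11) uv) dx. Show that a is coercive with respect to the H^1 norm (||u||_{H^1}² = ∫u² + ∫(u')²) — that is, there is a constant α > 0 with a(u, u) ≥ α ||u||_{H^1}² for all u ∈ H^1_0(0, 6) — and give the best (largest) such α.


α = (-36/11 + π^2)/(π^2 + 36)

Coercivity of a(·,·) on H^1_0(0, 6) means a(u, u) ≥ α ||u||_{H^1}² for every u ∈ H^1_0.
The interval has length L = 6, and Poincaré/coercivity depend only on L. Here a(u, u) = ∫(u')² + (-1/11)·∫u².
Here c = -1/11 < 0 with |c| < (π/L)² = π^2/36, so coercivity still holds. The condition a(u,u) ≥ α||u||_{H^1}² reads (1−α)∫(u')² ≥ (α−c)∫u². Any admissible α is ≤ 1 (rapidly oscillating u have ∫u²/∫(u')² → 0), and α = 1 would force 0 ≥ (1−c)∫u², impossible since c < 1; so 1−α > 0. By the sharp Poincaré inequality on H^1_0 of an interval of length L, ∫(u')² ≥ (π/L)²∫u² with equality for the first sine mode sin(π(x−x₀)/L) (x₀ the left endpoint), so the inequality holds for all u iff (1−α)(π/L)² ≥ α − c, i.e. α ≤ ((π/L)² + c)/((π/L)² + 1) = (1 + c(L/π)²)/(1 + (L/π)²). (Direct route, valid since c ≤ 0: Poincaré gives c∫u² ≥ c(L/π)²∫(u')², so a(u,u) ≥ (1 + c(L/π)²)∫(u')², while ||u||_{H^1}² ≤ (1 + (L/π)²)∫(u')²; dividing yields the same α.) With (π/L)² = π^2/36 and c = -1/11, the largest admissible constant is α = ((π/L)² + c)/((π/L)² + 1).
Simplifying, α = (-36/11 + π^2)/(π^2 + 36).


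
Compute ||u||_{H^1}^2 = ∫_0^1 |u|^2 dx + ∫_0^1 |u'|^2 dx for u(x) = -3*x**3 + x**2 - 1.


||u||_{H^1}^2 = 2279/210

The H^1 norm (squared) on an interval (0, L) is
  ||u||_{H^1}^2 = ∫_0^L u(x)^2 dx + ∫_0^L u'(x)^2 dx.
Compute u'(x) = -9*x**2 + 2*x.
Then u(x)^2 = 9*x**6 - 6*x**5 + x**4 + 6*x**3 - 2*x**2 + 1 and u'(x)^2 = 81*x**4 - 36*x**3 + 4*x**2.
Integrate each monomial from 0 to 1 using ∫_0^1 c·x^n dx = c·1^(n+1)/(n+1):
  ∫_0^1 u(x)^2 dx = ∫_0^1 (9*x^6 - 6*x^5 + x^4 + 6*x^3 - 2*x^2 + 1) dx. Term by term:
    ∫_0^1 9*x^6 dx = 9/7;  ∫_0^1 -6*x^5 dx = -1;  ∫_0^1 x^4 dx = 1/5;
    ∫_0^1 6*x^3 dx = 3/2;  ∫_0^1 -2*x^2 dx = -2/3;  ∫_0^1 1 dx = 1.
  Sum: 9/7 − 1 + 1/5 + 3/2 − 2/3 + 1 = 487/210.
  ∫_0^1 u'(x)^2 dx = ∫_0^1 (81*x^4 - 36*x^3 + 4*x^2) dx. Term by term:
    ∫_0^1 81*x^4 dx = 81/5;  ∫_0^1 -36*x^3 dx = -9;  ∫_0^1 4*x^2 dx = 4/3.
  Sum: 81/5 − 9 + 4/3 = 128/15.
Adding: ||u||_{H^1}^2 = 487/210 + 128/15 = 2279/210.


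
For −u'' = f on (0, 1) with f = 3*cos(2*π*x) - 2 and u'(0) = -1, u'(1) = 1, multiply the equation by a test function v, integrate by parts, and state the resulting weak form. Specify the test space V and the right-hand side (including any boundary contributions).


V = H^1(0, 1) (v unrestricted at boundary; u is determined up to an additive constant); weak form: ∫_0^1 u'v' dx = ∫_0^1 (3*cos(2*π*x) - 2) v dx + v(1) + v(0) for all v ∈ V.

Multiply both sides by a test function v and integrate from 0 to 1:
  ∫_0^1 −u''(x) v(x) dx = ∫_0^1 f(x) v(x) dx.
Integrate the LHS by parts once:
  ∫_0^1 −u'' v dx = −[u'(x) v(x)]_0^1 + ∫_0^1 u'(x) v'(x) dx.
Thus ∫_0^1 u'(x) v'(x) dx = ∫_0^1 f(x) v(x) dx + [u'(x) v(x)]_0^1.
Choose V so that boundary terms are either known or forced to vanish.
u has inhomogeneous Neumann u'(0) = -1, u'(1) = 1. [u' v]_0^1 = (1)·v(1) − (-1)·v(0) = v(1) + v(0). Take V = H^1(0, 1); boundary term becomes part of RHS.
Weak formulation: find u (satisfying any essential BC) such that ∫_0^1 u'(x) v'(x) dx = ∫_0^1 f v dx + v(1) + v(0) for all v ∈ V (Neumann data are natural BCs: they enter the RHS as boundary terms).
Substituting f(x) = 3*cos(2*π*x) - 2, the right-hand side is ∫_0^1 (3*cos(2*π*x) - 2) v dx + v(1) + v(0).
Compatibility check (pure Neumann): taking v ≡ 1 ∈ V gives 0 = ∫_0^1 f dx + (1) − (-1), i.e. ∫_0^1 f dx must equal u'(0) − u'(1) = -2. Indeed ∫_0^1 (3*cos(2*π*x) - 2) dx = -2, so the data are compatible. The solution is then unique only up to an additive constant (fix it e.g. by requiring ∫_0^1 u dx = 0).


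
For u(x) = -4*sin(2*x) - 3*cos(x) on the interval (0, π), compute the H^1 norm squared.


||u||_{H^1(0,π)}^2 = 64 + 49*π

u'(x) = 3*sin(x) - 8*cos(2*x).
Expand u² and (u')² and integrate term by term on (0, π), using: for integers n ≥ 1, ∫_0^π sin²(nx) dx = ∫_0^π cos²(nx) dx = π/2; for n ≠ n', ∫_0^π sin(nx)sin(n'x) dx = ∫_0^π cos(nx)cos(n'x) dx = 0; and by product-to-sum, ∫_0^π sin(nx)cos(n'x) dx = ½∫_0^π [sin((n+n')x) + sin((n−n')x)] dx, which is 0 when n+n' is even and 2n/(n²−n'²) when n+n' is odd (it need not vanish on (0, π)).
  u² squared terms: (-4)²·∫sin(2x)² dx = 16·π/2 = 8*π;  (-3)²·∫cos(x)² dx = 9·π/2 = 9*π/2.
  u² cross terms: 2·(-4)·(-3)·∫sin(2x)·cos(x) dx = 24·(4/3) = 32.
  So ∫_0^π u² dx = 8*π + 9*π/2 + 32 = 32 + 25*π/2.
  (u')² squared terms: (-8)²·∫cos(2x)² dx = 64·π/2 = 32*π;  (3)²·∫sin(x)² dx = 9·π/2 = 9*π/2.
  (u')² cross terms: 2·(-8)·(3)·∫cos(2x)·sin(x) dx = -48·(-2/3) = 32.
  So ∫_0^π (u')² dx = 32*π + 9*π/2 + 32 = 32 + 73*π/2.
||u||_{H^1}^2 = (32 + 25*π/2) + (32 + 73*π/2) = 64 + 49*π.


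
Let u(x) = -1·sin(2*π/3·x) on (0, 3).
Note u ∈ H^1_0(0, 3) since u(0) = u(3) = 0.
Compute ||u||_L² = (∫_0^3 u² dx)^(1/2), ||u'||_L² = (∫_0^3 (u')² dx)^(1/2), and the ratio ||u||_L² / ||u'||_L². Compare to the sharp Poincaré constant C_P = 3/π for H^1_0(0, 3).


||u||_L² / ||u'||_L² = 3/(2*π) < C_P = 3/π.

u(x) = -1·sin(2*π/3·x), so u'(x) = -2*π*cos(2*π*x/3)/3.
Writing u(x) = A·sin(kπx/L) with A = -1 and k = 2, use ∫_0^L sin²(kπx/L) dx = L/2 and ∫_0^L cos²(kπx/L) dx = L/2.
u² = 1·sin²(2*π/3·x) and (u')² = 4*π^2/9·cos²(2*π/3·x), and each of sin², cos² integrates to L/2 = 3/2 over (0, 3).
∫_0^3 u² dx = 3/2, so ||u||_L² = sqrt(6)/2.
∫_0^3 (u')² dx = 2*π^2/3, so ||u'||_L² = sqrt(6)*π/3.
Ratio ||u||_L² / ||u'||_L² = 3/(2*π).
Sharp Poincaré constant on H^1_0(0, 3) is C_P = L/π = 3/π, achieved by sin(π/3·x).
This is the k = 2 harmonic; the ratio L/(kπ) is strictly less than C_P = L/π, consistent with the sharp inequality ||u||_L² ≤ C_P ||u'||_L².


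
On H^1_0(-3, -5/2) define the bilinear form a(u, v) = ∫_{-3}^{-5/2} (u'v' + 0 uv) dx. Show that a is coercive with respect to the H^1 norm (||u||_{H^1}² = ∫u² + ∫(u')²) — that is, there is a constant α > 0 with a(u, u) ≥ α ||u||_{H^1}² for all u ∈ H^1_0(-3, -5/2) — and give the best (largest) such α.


α = 4*π^2/(1 + 4*π^2)

Coercivity of a(·,·) on H^1_0(-3, -5/2) means a(u, u) ≥ α ||u||_{H^1}² for every u ∈ H^1_0.
The interval has length L = 1/2, and Poincaré/coercivity depend only on L. Here a(u, u) = ∫(u')² + (0)·∫u².
Here c = 0, so a(u,u) = ∫(u')² alone. The condition a(u,u) ≥ α||u||_{H^1}² reads (1−α)∫(u')² ≥ (α−c)∫u². Any admissible α is ≤ 1 (rapidly oscillating u have ∫u²/∫(u')² → 0), and α = 1 would force 0 ≥ (1−c)∫u², impossible since c < 1; so 1−α > 0. By the sharp Poincaré inequality on H^1_0 of an interval of length L, ∫(u')² ≥ (π/L)²∫u² with equality for the first sine mode sin(π(x−x₀)/L) (x₀ the left endpoint), so the inequality holds for all u iff (1−α)(π/L)² ≥ α − c, i.e. α ≤ ((π/L)² + c)/((π/L)² + 1) = (1 + c(L/π)²)/(1 + (L/π)²). (Direct route, valid since c ≤ 0: Poincaré gives c∫u² ≥ c(L/π)²∫(u')², so a(u,u) ≥ (1 + c(L/π)²)∫(u')², while ||u||_{H^1}² ≤ (1 + (L/π)²)∫(u')²; dividing yields the same α.) With (π/L)² = 4*π^2 and c = 0, the largest admissible constant is α = ((π/L)² + c)/((π/L)² + 1).
Simplifying, α = 4*π^2/(1 + 4*π^2).


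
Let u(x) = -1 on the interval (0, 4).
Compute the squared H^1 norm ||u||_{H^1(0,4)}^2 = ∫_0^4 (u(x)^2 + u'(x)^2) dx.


||u||_{H^1}^2 = 4

The H^1 norm (squared) on an interval (0, L) is
  ||u||_{H^1}^2 = ∫_0^L u(x)^2 dx + ∫_0^L u'(x)^2 dx.
Compute u'(x) = 0.
Then u(x)^2 = 1 and u'(x)^2 = 0.
Integrate each monomial from 0 to 4 using ∫_0^4 c·x^n dx = c·4^(n+1)/(n+1):
  ∫_0^4 u(x)^2 dx = ∫_0^4 (1) dx. Term by term:
    ∫_0^4 1 dx = 4.
  ∫_0^4 u'(x)^2 dx = ∫_0^4 (0) dx. Term by term:
    ∫_0^4 0 dx = 0.
Adding: ||u||_{H^1}^2 = 4 + 0 = 4.


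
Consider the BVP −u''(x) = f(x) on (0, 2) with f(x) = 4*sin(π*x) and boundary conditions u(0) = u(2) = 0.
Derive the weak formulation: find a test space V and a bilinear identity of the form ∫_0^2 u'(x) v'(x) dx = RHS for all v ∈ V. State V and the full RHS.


V = H^1_0(0, 2) (so v(0) = v(2) = 0); weak form: ∫_0^2 u'v' dx = ∫_0^2 (4*sin(π*x)) v dx for all v ∈ V.

Multiply both sides by a test function v and integrate from 0 to 2:
  ∫_0^2 −u''(x) v(x) dx = ∫_0^2 f(x) v(x) dx.
Integrate the LHS by parts once:
  ∫_0^2 −u'' v dx = −[u'(x) v(x)]_0^2 + ∫_0^2 u'(x) v'(x) dx.
Thus ∫_0^2 u'(x) v'(x) dx = ∫_0^2 f(x) v(x) dx + [u'(x) v(x)]_0^2.
Choose V so that boundary terms are either known or forced to vanish.
u is Dirichlet: u(0) = u(2) = 0. Let V = H^1_0(0, 2); then v(0) = v(2) = 0, and [u' v]_0^2 = 0.
Weak formulation: find u (satisfying any essential BC) such that ∫_0^2 u'(x) v'(x) dx = ∫_0^2 f v dx for all v ∈ V.
Substituting f(x) = 4*sin(π*x), the right-hand side is ∫_0^2 (4*sin(π*x)) v dx.
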